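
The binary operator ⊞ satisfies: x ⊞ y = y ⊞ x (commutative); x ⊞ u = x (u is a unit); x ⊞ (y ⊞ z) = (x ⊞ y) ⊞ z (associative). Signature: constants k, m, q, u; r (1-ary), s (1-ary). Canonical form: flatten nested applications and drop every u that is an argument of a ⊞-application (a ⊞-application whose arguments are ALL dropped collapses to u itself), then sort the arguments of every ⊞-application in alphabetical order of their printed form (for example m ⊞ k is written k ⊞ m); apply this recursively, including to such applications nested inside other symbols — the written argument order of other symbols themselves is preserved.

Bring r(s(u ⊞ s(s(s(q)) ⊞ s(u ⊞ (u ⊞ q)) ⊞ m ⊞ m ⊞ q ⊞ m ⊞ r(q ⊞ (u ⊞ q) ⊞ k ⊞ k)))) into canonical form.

Answer: r(s(s(m ⊞ m ⊞ m ⊞ q ⊞ r(k ⊞ k ⊞ q ⊞ q) ⊞ s(q) ⊞ s(s(q)))))

Derivation:
Work inside:  u ⊞ s(s(s(q)) ⊞ s(u ⊞ (u ⊞ q)) ⊞ m ⊞ m ⊞ q ⊞ m ⊞ r(q ⊞ (u ⊞ q) ⊞ k ⊞ k))
Inside:  s(s(s(q)) ⊞ s(u ⊞ (u ⊞ q)) ⊞ m ⊞ m ⊞ q ⊞ m ⊞ r(q ⊞ (u ⊞ q) ⊞ k ⊞ k))  →  s(m ⊞ m ⊞ m ⊞ q ⊞ r(k ⊞ k ⊞ q ⊞ q) ⊞ s(q) ⊞ s(s(q)))
Unit:  drop u
Order the arguments:  s(m ⊞ m ⊞ m ⊞ q ⊞ r(k ⊞ k ⊞ q ⊞ q) ⊞ s(q) ⊞ s(s(q)))
Rebuild:  r(s(s(m ⊞ m ⊞ m ⊞ q ⊞ r(k ⊞ k ⊞ q ⊞ q) ⊞ s(q) ⊞ s(s(q)))))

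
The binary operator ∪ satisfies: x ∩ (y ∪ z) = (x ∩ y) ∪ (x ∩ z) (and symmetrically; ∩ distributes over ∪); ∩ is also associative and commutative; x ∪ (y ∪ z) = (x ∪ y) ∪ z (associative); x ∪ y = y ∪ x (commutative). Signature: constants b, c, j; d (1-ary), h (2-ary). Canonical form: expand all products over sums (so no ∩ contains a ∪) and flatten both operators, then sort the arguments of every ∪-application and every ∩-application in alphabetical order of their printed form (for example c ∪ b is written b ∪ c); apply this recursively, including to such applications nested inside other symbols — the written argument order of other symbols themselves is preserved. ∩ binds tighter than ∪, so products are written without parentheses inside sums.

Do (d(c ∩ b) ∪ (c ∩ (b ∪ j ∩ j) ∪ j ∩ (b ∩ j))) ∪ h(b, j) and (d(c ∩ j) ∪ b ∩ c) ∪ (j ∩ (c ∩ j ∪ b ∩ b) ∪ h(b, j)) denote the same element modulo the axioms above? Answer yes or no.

Left:  (d(c ∩ b) ∪ (c ∩ (b ∪ j ∩ j) ∪ j ∩ (b ∩ j))) ∪ h(b, j)
  Distribute:  d(b ∩ c) ∪ b ∩ c ∪ c ∩ j ∩ j ∪ b ∩ j ∩ j ∪ h(b, j)
  Sort:  b ∩ c ∪ b ∩ j ∩ j ∪ c ∩ j ∩ j ∪ d(b ∩ c) ∪ h(b, j)
Right:  (d(c ∩ j) ∪ b ∩ c) ∪ (j ∩ (c ∩ j ∪ b ∩ b) ∪ h(b, j))
  Expand:  d(c ∩ j) ∪ b ∩ c ∪ c ∩ j ∩ j ∪ b ∩ b ∩ j ∪ h(b, j)
  Sort:  b ∩ b ∩ j ∪ b ∩ c ∪ c ∩ j ∩ j ∪ d(c ∩ j) ∪ h(b, j)

Answer: no — b ∩ c ∪ b ∩ j ∩ j ∪ c ∩ j ∩ j ∪ d(b ∩ c) ∪ h(b, j) vs b ∩ b ∩ j ∪ b ∩ c ∪ c ∩ j ∩ j ∪ d(c ∩ j) ∪ h(b, j)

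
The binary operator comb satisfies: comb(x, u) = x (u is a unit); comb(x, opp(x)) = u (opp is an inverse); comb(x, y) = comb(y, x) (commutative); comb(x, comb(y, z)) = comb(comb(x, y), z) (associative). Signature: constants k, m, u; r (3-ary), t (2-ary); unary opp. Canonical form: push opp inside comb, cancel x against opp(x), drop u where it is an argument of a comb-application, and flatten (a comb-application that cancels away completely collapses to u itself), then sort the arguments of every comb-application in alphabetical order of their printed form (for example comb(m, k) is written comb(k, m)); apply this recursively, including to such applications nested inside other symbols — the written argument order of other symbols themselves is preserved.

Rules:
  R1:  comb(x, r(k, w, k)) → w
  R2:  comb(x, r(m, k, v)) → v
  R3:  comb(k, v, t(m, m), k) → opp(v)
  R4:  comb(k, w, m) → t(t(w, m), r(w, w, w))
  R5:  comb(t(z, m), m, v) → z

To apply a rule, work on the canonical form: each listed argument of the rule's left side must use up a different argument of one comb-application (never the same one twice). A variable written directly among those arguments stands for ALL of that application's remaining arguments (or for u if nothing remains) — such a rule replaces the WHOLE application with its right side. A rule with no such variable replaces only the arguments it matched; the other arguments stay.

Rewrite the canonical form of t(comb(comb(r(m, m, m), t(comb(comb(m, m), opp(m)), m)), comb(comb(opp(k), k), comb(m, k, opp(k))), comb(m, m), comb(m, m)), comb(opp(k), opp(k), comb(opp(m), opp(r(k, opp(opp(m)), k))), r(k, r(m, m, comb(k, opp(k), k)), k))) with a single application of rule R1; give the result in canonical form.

Canonical form:  t(comb(m, m, m, m, m, r(m, m, m), t(m, m)), comb(opp(k), opp(k), opp(m), opp(r(k, m, k)), r(k, r(m, m, k), k)))
R1 matches:  uses r(k, r(m, m, k), k);  w := r(m, m, k), x := comb(opp(k), opp(k), opp(m), opp(r(k, m, k)))
The extension variable absorbs all remaining arguments, so the whole application is rewritten.
New term:  t(comb(m, m, m, m, m, r(m, m, m), t(m, m)), r(m, m, k))

Answer: t(comb(m, m, m, m, m, r(m, m, m), t(m, m)), r(m, m, k))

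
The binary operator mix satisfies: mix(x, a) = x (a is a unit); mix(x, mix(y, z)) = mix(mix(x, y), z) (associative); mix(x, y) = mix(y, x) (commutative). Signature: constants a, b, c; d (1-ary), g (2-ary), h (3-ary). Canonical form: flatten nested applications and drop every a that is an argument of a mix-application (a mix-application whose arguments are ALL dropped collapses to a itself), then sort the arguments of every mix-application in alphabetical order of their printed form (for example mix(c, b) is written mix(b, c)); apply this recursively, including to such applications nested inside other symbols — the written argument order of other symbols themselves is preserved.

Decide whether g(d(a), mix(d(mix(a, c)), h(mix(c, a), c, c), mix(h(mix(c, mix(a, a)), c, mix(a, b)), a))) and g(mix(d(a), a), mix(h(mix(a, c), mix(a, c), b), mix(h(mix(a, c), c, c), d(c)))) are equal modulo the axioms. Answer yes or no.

Left:  g(d(a), mix(d(mix(a, c)), h(mix(c, a), c, c), mix(h(mix(c, mix(a, a)), c, mix(a, b)), a)))
  Work inside:  mix(d(mix(a, c)), h(mix(c, a), c, c), mix(h(mix(c, mix(a, a)), c, mix(a, b)), a))
  Flatten:  mix(d(mix(a, c)), h(mix(c, a), c, c), h(mix(c, mix(a, a)), c, mix(a, b)), a)
  Simplify inside:  d(mix(a, c))  →  d(c)
  Simplify inside:  h(mix(c, a), c, c)  →  h(c, c, c)
  Canonicalize subterm:  h(mix(c, mix(a, a)), c, mix(a, b))  →  h(c, c, b)
  Units out:  drop a
  Order the arguments:  mix(d(c), h(c, c, b), h(c, c, c))
  Put back:  g(d(a), mix(d(c), h(c, c, b), h(c, c, c)))
Right:  g(mix(d(a), a), mix(h(mix(a, c), mix(a, c), b), mix(h(mix(a, c), c, c), d(c))))
  Descend into:  mix(h(mix(a, c), mix(a, c), b), mix(h(mix(a, c), c, c), d(c)))
  Flatten:  mix(h(mix(a, c), mix(a, c), b), h(mix(a, c), c, c), d(c))
  Canonicalize subterm:  h(mix(a, c), mix(a, c), b)  →  h(c, c, b)
  Simplify inside:  h(mix(a, c), c, c)  →  h(c, c, c)
  Sort arguments:  mix(d(c), h(c, c, b), h(c, c, c))
  Reassemble:  g(d(a), mix(d(c), h(c, c, b), h(c, c, c)))

Answer: yes — both canonical forms are g(d(a), mix(d(c), h(c, c, b), h(c, c, c)))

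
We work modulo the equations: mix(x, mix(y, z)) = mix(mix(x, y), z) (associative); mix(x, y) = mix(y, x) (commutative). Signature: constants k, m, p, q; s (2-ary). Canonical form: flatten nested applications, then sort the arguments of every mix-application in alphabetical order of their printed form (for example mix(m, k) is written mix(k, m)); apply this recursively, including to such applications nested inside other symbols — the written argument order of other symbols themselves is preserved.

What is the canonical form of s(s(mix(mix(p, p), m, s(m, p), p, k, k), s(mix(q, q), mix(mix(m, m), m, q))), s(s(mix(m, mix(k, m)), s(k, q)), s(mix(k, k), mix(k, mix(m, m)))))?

Answer: s(s(mix(k, k, m, p, p, p, s(m, p)), s(mix(q, q), mix(m, m, m, q))), s(s(mix(k, m, m), s(k, q)), s(mix(k, k), mix(k, m, m))))

Derivation:
Descend into:  mix(mix(p, p), m, s(m, p), p, k, k)
Flatten:  mix(p, p, m, s(m, p), p, k, k)
Sort:  mix(k, k, m, p, p, p, s(m, p))
Rebuild:  s(s(mix(k, k, m, p, p, p, s(m, p)), s(mix(q, q), mix(m, m, m, q))), s(s(mix(k, m, m), s(k, q)), s(mix(k, k), mix(k, m, m))))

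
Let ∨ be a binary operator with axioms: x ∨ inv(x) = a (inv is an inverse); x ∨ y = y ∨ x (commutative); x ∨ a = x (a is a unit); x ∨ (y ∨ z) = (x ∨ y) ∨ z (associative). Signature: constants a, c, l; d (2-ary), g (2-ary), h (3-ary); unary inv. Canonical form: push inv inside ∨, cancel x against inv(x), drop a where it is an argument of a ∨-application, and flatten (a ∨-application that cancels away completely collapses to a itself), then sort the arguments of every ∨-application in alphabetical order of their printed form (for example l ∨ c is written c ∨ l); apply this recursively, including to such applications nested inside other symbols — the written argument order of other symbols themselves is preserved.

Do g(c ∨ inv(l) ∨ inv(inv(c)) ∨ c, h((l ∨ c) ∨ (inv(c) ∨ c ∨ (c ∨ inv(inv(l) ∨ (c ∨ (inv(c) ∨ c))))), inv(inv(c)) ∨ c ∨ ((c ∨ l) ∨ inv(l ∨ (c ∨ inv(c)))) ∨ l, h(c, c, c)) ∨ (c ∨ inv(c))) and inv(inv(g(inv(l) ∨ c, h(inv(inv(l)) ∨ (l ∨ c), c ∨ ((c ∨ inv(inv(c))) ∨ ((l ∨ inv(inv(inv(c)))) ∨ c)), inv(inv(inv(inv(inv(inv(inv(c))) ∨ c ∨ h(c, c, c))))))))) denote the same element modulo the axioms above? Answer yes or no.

Left:  g(c ∨ inv(l) ∨ inv(inv(c)) ∨ c, h((l ∨ c) ∨ (inv(c) ∨ c ∨ (c ∨ inv(inv(l) ∨ (c ∨ (inv(c) ∨ c))))), inv(inv(c)) ∨ c ∨ ((c ∨ l) ∨ inv(l ∨ (c ∨ inv(c)))) ∨ l, h(c, c, c)) ∨ (c ∨ inv(c)))
  Work inside:  h((l ∨ c) ∨ (inv(c) ∨ c ∨ (c ∨ inv(inv(l) ∨ (c ∨ (inv(c) ∨ c))))), inv(inv(c)) ∨ c ∨ ((c ∨ l) ∨ inv(l ∨ (c ∨ inv(c)))) ∨ l, h(c, c, c)) ∨ (c ∨ inv(c))
  Push inv inside:  distribute inv over ∨ and collapse double inv
  Cancel inverse pairs:  c cancels
  Combine occurrences:  h(c ∨ l ∨ l, c ∨ c ∨ c ∨ l, h(c, c, c))
  Rebuild:  g(c ∨ c ∨ c ∨ inv(l), h(c ∨ l ∨ l, c ∨ c ∨ c ∨ l, h(c, c, c)))
Right:  inv(inv(g(inv(l) ∨ c, h(inv(inv(l)) ∨ (l ∨ c), c ∨ ((c ∨ inv(inv(c))) ∨ ((l ∨ inv(inv(inv(c)))) ∨ c)), inv(inv(inv(inv(inv(inv(inv(c))) ∨ c ∨ h(c, c, c)))))))))
  Push inv inside:  distribute inv over ∨ and collapse double inv
  Collect:  g(c ∨ inv(l), h(c ∨ l ∨ l, c ∨ c ∨ c ∨ l, h(c, c, c)))

Answer: no — g(c ∨ c ∨ c ∨ inv(l), h(c ∨ l ∨ l, c ∨ c ∨ c ∨ l, h(c, c, c))) vs g(c ∨ inv(l), h(c ∨ l ∨ l, c ∨ c ∨ c ∨ l, h(c, c, c)))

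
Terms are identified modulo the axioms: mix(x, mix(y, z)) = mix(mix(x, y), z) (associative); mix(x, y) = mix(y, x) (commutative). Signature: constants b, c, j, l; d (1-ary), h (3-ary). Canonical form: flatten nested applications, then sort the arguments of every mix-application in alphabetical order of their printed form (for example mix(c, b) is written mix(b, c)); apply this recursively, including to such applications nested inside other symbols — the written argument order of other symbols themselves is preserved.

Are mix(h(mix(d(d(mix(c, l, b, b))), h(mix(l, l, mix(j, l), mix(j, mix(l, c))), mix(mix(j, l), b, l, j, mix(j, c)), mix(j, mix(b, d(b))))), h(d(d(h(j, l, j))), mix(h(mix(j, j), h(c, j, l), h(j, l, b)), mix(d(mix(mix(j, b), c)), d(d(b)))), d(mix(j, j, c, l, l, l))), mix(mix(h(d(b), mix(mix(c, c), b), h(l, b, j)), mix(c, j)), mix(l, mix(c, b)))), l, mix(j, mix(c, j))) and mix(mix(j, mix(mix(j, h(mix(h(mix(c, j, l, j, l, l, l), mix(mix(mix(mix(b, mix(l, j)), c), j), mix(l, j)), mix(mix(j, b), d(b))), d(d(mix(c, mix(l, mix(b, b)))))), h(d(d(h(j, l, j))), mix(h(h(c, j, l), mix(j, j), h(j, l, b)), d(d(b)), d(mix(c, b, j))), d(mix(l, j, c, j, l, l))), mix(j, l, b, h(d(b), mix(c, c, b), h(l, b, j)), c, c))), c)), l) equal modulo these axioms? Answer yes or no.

Answer: no — mix(c, h(mix(d(d(mix(b, b, c, l))), h(mix(c, j, j, l, l, l, l), mix(b, c, j, j, j, l, l), mix(b, d(b), j))), h(d(d(h(j, l, j))), mix(d(d(b)), d(mix(b, c, j)), h(mix(j, j), h(c, j, l), h(j, l, b))), d(mix(c, j, j, l, l, l))), mix(b, c, c, h(d(b), mix(b, c, c), h(l, b, j)), j, l)), j, j, l) vs mix(c, h(mix(d(d(mix(b, b, c, l))), h(mix(c, j, j, l, l, l, l), mix(b, c, j, j, j, l, l), mix(b, d(b), j))), h(d(d(h(j, l, j))), mix(d(d(b)), d(mix(b, c, j)), h(h(c, j, l), mix(j, j), h(j, l, b))), d(mix(c, j, j, l, l, l))), mix(b, c, c, h(d(b), mix(b, c, c), h(l, b, j)), j, l)), j, j, l)

Derivation:
Left:  mix(h(mix(d(d(mix(c, l, b, b))), h(mix(l, l, mix(j, l), mix(j, mix(l, c))), mix(mix(j, l), b, l, j, mix(j, c)), mix(j, mix(b, d(b))))), h(d(d(h(j, l, j))), mix(h(mix(j, j), h(c, j, l), h(j, l, b)), mix(d(mix(mix(j, b), c)), d(d(b)))), d(mix(j, j, c, l, l, l))), mix(mix(h(d(b), mix(mix(c, c), b), h(l, b, j)), mix(c, j)), mix(l, mix(c, b)))), l, mix(j, mix(c, j)))
  Merge nested applications:  mix(h(mix(d(d(mix(c, l, b, b))), h(mix(l, l, mix(j, l), mix(j, mix(l, c))), mix(mix(j, l), b, l, j, mix(j, c)), mix(j, mix(b, d(b))))), h(d(d(h(j, l, j))), mix(h(mix(j, j), h(c, j, l), h(j, l, b)), mix(d(mix(mix(j, b), c)), d(d(b)))), d(mix(j, j, c, l, l, l))), mix(mix(h(d(b), mix(mix(c, c), b), h(l, b, j)), mix(c, j)), mix(l, mix(c, b)))), l, j, c, j)
  Canonicalize subterm:  h(mix(d(d(mix(c, l, b, b))), h(mix(l, l, mix(j, l), mix(j, mix(l, c))), mix(mix(j, l), b, l, j, mix(j, c)), mix(j, mix(b, d(b))))), h(d(d(h(j, l, j))), mix(h(mix(j, j), h(c, j, l), h(j, l, b)), mix(d(mix(mix(j, b), c)), d(d(b)))), d(mix(j, j, c, l, l, l))), mix(mix(h(d(b), mix(mix(c, c), b), h(l, b, j)), mix(c, j)), mix(l, mix(c, b))))  →  h(mix(d(d(mix(b, b, c, l))), h(mix(c, j, j, l, l, l, l), mix(b, c, j, j, j, l, l), mix(b, d(b), j))), h(d(d(h(j, l, j))), mix(d(d(b)), d(mix(b, c, j)), h(mix(j, j), h(c, j, l), h(j, l, b))), d(mix(c, j, j, l, l, l))), mix(b, c, c, h(d(b), mix(b, c, c), h(l, b, j)), j, l))
  Sort arguments:  mix(c, h(mix(d(d(mix(b, b, c, l))), h(mix(c, j, j, l, l, l, l), mix(b, c, j, j, j, l, l), mix(b, d(b), j))), h(d(d(h(j, l, j))), mix(d(d(b)), d(mix(b, c, j)), h(mix(j, j), h(c, j, l), h(j, l, b))), d(mix(c, j, j, l, l, l))), mix(b, c, c, h(d(b), mix(b, c, c), h(l, b, j)), j, l)), j, j, l)
Right:  mix(mix(j, mix(mix(j, h(mix(h(mix(c, j, l, j, l, l, l), mix(mix(mix(mix(b, mix(l, j)), c), j), mix(l, j)), mix(mix(j, b), d(b))), d(d(mix(c, mix(l, mix(b, b)))))), h(d(d(h(j, l, j))), mix(h(h(c, j, l), mix(j, j), h(j, l, b)), d(d(b)), d(mix(c, b, j))), d(mix(l, j, c, j, l, l))), mix(j, l, b, h(d(b), mix(c, c, b), h(l, b, j)), c, c))), c)), l)
  Merge nested applications:  mix(j, j, h(mix(h(mix(c, j, l, j, l, l, l), mix(mix(mix(mix(b, mix(l, j)), c), j), mix(l, j)), mix(mix(j, b), d(b))), d(d(mix(c, mix(l, mix(b, b)))))), h(d(d(h(j, l, j))), mix(h(h(c, j, l), mix(j, j), h(j, l, b)), d(d(b)), d(mix(c, b, j))), d(mix(l, j, c, j, l, l))), mix(j, l, b, h(d(b), mix(c, c, b), h(l, b, j)), c, c)), c, l)
  Inside:  h(mix(h(mix(c, j, l, j, l, l, l), mix(mix(mix(mix(b, mix(l, j)), c), j), mix(l, j)), mix(mix(j, b), d(b))), d(d(mix(c, mix(l, mix(b, b)))))), h(d(d(h(j, l, j))), mix(h(h(c, j, l), mix(j, j), h(j, l, b)), d(d(b)), d(mix(c, b, j))), d(mix(l, j, c, j, l, l))), mix(j, l, b, h(d(b), mix(c, c, b), h(l, b, j)), c, c))  →  h(mix(d(d(mix(b, b, c, l))), h(mix(c, j, j, l, l, l, l), mix(b, c, j, j, j, l, l), mix(b, d(b), j))), h(d(d(h(j, l, j))), mix(d(d(b)), d(mix(b, c, j)), h(h(c, j, l), mix(j, j), h(j, l, b))), d(mix(c, j, j, l, l, l))), mix(b, c, c, h(d(b), mix(b, c, c), h(l, b, j)), j, l))
  Order the arguments:  mix(c, h(mix(d(d(mix(b, b, c, l))), h(mix(c, j, j, l, l, l, l), mix(b, c, j, j, j, l, l), mix(b, d(b), j))), h(d(d(h(j, l, j))), mix(d(d(b)), d(mix(b, c, j)), h(h(c, j, l), mix(j, j), h(j, l, b))), d(mix(c, j, j, l, l, l))), mix(b, c, c, h(d(b), mix(b, c, c), h(l, b, j)), j, l)), j, j, l)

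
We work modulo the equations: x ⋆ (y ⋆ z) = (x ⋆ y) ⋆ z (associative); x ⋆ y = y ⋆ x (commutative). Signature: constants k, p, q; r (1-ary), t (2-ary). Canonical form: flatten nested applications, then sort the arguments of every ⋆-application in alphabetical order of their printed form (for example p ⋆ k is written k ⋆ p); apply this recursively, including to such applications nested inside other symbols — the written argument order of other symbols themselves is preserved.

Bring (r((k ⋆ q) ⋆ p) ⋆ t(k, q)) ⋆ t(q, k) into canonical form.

Answer: r(k ⋆ p ⋆ q) ⋆ t(k, q) ⋆ t(q, k)

Derivation:
Flatten:  r((k ⋆ q) ⋆ p) ⋆ t(k, q) ⋆ t(q, k)
Simplify inside:  r((k ⋆ q) ⋆ p)  →  r(k ⋆ p ⋆ q)
Sort arguments:  r(k ⋆ p ⋆ q) ⋆ t(k, q) ⋆ t(q, k)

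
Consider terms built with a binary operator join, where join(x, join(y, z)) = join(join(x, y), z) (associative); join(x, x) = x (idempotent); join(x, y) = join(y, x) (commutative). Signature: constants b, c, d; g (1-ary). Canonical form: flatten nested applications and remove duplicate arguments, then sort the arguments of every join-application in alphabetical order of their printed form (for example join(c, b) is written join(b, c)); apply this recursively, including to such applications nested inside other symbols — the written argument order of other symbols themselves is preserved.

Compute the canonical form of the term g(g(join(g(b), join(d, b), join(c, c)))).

Descend into:  join(g(b), join(d, b), join(c, c))
Merge nested applications:  join(g(b), d, b, c, c)
Deduplicate:  drop duplicate c
Order the arguments:  join(b, c, d, g(b))
Reassemble:  g(g(join(b, c, d, g(b))))

Answer: g(g(join(b, c, d, g(b))))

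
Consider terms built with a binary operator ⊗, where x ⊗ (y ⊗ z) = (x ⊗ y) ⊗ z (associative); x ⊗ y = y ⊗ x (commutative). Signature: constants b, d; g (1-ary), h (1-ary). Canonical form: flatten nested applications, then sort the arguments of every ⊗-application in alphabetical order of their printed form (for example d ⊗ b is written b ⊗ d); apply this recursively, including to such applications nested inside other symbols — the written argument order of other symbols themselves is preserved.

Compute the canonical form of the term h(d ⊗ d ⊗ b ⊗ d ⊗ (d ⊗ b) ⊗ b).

Answer: h(b ⊗ b ⊗ b ⊗ d ⊗ d ⊗ d ⊗ d)

Derivation:
Focus inside:  d ⊗ d ⊗ b ⊗ d ⊗ (d ⊗ b) ⊗ b
Merge nested applications:  d ⊗ d ⊗ b ⊗ d ⊗ d ⊗ b ⊗ b
Order the arguments:  b ⊗ b ⊗ b ⊗ d ⊗ d ⊗ d ⊗ d
Put back:  h(b ⊗ b ⊗ b ⊗ d ⊗ d ⊗ d ⊗ d)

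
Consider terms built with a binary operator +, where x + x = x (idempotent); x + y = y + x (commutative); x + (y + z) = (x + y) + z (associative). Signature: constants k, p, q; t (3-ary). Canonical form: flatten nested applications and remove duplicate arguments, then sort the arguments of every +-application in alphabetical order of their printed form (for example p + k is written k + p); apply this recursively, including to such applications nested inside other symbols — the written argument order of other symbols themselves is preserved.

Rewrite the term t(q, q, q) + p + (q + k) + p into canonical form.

Answer: k + p + q + t(q, q, q)

Derivation:
Un-nest:  t(q, q, q) + p + q + k + p
Drop duplicates:  drop duplicate p
Sort arguments:  k + p + q + t(q, q, q)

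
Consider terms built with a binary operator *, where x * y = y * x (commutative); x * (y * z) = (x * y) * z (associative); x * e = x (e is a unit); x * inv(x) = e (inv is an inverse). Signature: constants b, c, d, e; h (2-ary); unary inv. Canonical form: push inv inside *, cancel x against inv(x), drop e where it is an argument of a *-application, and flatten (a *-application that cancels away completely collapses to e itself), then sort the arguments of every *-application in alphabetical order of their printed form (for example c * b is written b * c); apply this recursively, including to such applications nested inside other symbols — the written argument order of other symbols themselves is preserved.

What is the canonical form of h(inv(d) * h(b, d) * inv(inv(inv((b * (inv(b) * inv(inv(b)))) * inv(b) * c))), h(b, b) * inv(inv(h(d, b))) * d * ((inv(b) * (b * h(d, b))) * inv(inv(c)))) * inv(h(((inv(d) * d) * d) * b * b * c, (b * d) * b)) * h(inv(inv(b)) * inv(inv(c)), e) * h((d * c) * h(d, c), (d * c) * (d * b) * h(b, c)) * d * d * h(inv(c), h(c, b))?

Answer: d * d * h(b * c, e) * h(c * d * h(d, c), b * c * d * d * h(b, c)) * h(h(b, d) * inv(c) * inv(d), c * d * h(b, b) * h(d, b) * h(d, b)) * h(inv(c), h(c, b)) * inv(h(b * b * c * d, b * b * d))

Derivation:
Push inv inside:  distribute inv over * and collapse double inv
Collect terms:  h(h(b, d) * inv(c) * inv(d), c * d * h(b, b) * h(d, b) * h(d, b)) * inv(h(b * b * c * d, b * b * d)) * h(b * c, e) * h(c * d * h(d, c), b * c * d * d * h(b, c)) * d * d * h(inv(c), h(c, b))
Order the arguments:  d * d * h(b * c, e) * h(c * d * h(d, c), b * c * d * d * h(b, c)) * h(h(b, d) * inv(c) * inv(d), c * d * h(b, b) * h(d, b) * h(d, b)) * h(inv(c), h(c, b)) * inv(h(b * b * c * d, b * b * d))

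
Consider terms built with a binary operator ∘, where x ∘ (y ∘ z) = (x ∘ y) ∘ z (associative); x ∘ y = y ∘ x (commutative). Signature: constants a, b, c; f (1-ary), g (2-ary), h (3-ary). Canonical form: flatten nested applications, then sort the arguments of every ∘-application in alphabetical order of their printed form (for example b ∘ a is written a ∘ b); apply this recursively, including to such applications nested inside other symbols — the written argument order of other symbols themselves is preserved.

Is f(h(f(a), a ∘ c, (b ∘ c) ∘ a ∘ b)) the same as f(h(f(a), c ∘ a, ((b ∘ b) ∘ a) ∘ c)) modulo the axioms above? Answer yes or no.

Answer: yes — both canonical forms are f(h(f(a), a ∘ c, a ∘ b ∘ b ∘ c))

Derivation:
Left:  f(h(f(a), a ∘ c, (b ∘ c) ∘ a ∘ b))
  Focus inside:  (b ∘ c) ∘ a ∘ b
  Un-nest:  b ∘ c ∘ a ∘ b
  Sort:  a ∘ b ∘ b ∘ c
  Rebuild:  f(h(f(a), a ∘ c, a ∘ b ∘ b ∘ c))
Right:  f(h(f(a), c ∘ a, ((b ∘ b) ∘ a) ∘ c))
  Work inside:  ((b ∘ b) ∘ a) ∘ c
  Flatten:  b ∘ b ∘ a ∘ c
  Sort arguments:  a ∘ b ∘ b ∘ c
  Put back:  f(h(f(a), a ∘ c, a ∘ b ∘ b ∘ c))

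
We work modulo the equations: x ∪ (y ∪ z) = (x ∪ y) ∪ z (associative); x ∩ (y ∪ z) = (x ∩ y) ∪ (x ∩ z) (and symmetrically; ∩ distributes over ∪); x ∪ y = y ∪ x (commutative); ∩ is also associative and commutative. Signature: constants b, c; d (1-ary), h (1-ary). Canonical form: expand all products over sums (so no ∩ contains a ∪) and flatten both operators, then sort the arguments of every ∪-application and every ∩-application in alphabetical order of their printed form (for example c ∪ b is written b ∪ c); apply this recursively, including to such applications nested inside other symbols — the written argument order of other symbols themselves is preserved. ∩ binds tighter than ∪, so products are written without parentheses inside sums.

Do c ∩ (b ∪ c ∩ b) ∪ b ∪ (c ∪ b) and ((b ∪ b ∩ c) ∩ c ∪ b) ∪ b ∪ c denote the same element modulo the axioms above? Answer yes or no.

Left:  c ∩ (b ∪ c ∩ b) ∪ b ∪ (c ∪ b)
  Distribute:  b ∩ c ∪ b ∩ c ∩ c ∪ b ∪ c ∪ b
  Order the arguments:  b ∪ b ∪ b ∩ c ∪ b ∩ c ∩ c ∪ c
Right:  ((b ∪ b ∩ c) ∩ c ∪ b) ∪ b ∪ c
  Expand products over sums:  b ∩ c ∪ b ∩ c ∩ c ∪ b ∪ b ∪ c
  Sort arguments:  b ∪ b ∪ b ∩ c ∪ b ∩ c ∩ c ∪ c

Answer: yes — both canonical forms are b ∪ b ∪ b ∩ c ∪ b ∩ c ∩ c ∪ c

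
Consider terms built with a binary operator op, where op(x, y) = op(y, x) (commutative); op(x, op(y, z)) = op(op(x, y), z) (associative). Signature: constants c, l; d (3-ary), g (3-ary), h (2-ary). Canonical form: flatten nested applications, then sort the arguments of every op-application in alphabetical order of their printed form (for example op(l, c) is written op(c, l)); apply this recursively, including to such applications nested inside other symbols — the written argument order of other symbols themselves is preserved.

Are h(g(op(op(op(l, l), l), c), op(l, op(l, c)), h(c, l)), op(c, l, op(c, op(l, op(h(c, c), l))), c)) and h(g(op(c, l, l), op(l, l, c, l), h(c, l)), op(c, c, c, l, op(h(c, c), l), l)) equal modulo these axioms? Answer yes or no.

Left:  h(g(op(op(op(l, l), l), c), op(l, op(l, c)), h(c, l)), op(c, l, op(c, op(l, op(h(c, c), l))), c))
  Focus inside:  op(c, l, op(c, op(l, op(h(c, c), l))), c)
  Merge nested applications:  op(c, l, c, l, h(c, c), l, c)
  Order the arguments:  op(c, c, c, h(c, c), l, l, l)
  Rebuild:  h(g(op(c, l, l, l), op(c, l, l), h(c, l)), op(c, c, c, h(c, c), l, l, l))
Right:  h(g(op(c, l, l), op(l, l, c, l), h(c, l)), op(c, c, c, l, op(h(c, c), l), l))
  Focus inside:  op(c, c, c, l, op(h(c, c), l), l)
  Flatten:  op(c, c, c, l, h(c, c), l, l)
  Order the arguments:  op(c, c, c, h(c, c), l, l, l)
  Rebuild:  h(g(op(c, l, l), op(c, l, l, l), h(c, l)), op(c, c, c, h(c, c), l, l, l))

Answer: no — h(g(op(c, l, l, l), op(c, l, l), h(c, l)), op(c, c, c, h(c, c), l, l, l)) vs h(g(op(c, l, l), op(c, l, l, l), h(c, l)), op(c, c, c, h(c, c), l, l, l))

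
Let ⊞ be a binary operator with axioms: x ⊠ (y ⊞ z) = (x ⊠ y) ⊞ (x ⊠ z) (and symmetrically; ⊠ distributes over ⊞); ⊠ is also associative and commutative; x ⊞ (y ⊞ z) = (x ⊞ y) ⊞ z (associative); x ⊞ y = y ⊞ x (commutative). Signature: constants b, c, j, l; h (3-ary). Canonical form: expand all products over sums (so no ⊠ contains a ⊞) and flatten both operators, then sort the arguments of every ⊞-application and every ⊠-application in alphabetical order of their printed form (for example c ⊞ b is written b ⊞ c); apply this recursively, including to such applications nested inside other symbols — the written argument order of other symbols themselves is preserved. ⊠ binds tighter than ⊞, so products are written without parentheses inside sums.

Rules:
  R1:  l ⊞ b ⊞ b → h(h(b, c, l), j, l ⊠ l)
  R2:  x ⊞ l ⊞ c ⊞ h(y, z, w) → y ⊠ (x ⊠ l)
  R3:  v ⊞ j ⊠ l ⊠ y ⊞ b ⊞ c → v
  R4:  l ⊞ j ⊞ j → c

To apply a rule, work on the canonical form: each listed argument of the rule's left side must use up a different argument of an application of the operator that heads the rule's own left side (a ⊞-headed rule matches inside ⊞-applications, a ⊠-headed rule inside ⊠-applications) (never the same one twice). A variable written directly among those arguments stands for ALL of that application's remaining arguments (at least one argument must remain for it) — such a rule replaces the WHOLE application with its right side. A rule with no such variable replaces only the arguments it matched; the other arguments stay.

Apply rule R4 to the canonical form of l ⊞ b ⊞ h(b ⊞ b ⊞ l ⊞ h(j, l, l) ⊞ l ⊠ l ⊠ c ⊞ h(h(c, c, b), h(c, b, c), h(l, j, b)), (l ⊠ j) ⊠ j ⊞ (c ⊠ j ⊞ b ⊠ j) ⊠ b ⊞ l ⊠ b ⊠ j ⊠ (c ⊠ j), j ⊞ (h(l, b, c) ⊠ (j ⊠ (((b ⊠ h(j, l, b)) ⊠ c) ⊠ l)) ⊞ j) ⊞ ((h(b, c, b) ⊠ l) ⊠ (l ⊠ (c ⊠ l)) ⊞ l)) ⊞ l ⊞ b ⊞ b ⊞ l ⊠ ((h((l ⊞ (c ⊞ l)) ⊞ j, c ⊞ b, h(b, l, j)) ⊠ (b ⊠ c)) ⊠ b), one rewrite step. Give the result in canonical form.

Answer: b ⊞ b ⊞ b ⊞ b ⊠ b ⊠ c ⊠ h(c ⊞ j ⊞ l ⊞ l, b ⊞ c, h(b, l, j)) ⊠ l ⊞ h(b ⊞ b ⊞ c ⊠ l ⊠ l ⊞ h(h(c, c, b), h(c, b, c), h(l, j, b)) ⊞ h(j, l, l) ⊞ l, b ⊠ b ⊠ j ⊞ b ⊠ c ⊠ j ⊞ b ⊠ c ⊠ j ⊠ j ⊠ l ⊞ j ⊠ j ⊠ l, b ⊠ c ⊠ h(j, l, b) ⊠ h(l, b, c) ⊠ j ⊠ l ⊞ c ⊞ c ⊠ h(b, c, b) ⊠ l ⊠ l ⊠ l) ⊞ l ⊞ l

Derivation:
Canonical form:  b ⊞ b ⊞ b ⊞ b ⊠ b ⊠ c ⊠ h(c ⊞ j ⊞ l ⊞ l, b ⊞ c, h(b, l, j)) ⊠ l ⊞ h(b ⊞ b ⊞ c ⊠ l ⊠ l ⊞ h(h(c, c, b), h(c, b, c), h(l, j, b)) ⊞ h(j, l, l) ⊞ l, b ⊠ b ⊠ j ⊞ b ⊠ c ⊠ j ⊞ b ⊠ c ⊠ j ⊠ j ⊠ l ⊞ j ⊠ j ⊠ l, b ⊠ c ⊠ h(j, l, b) ⊠ h(l, b, c) ⊠ j ⊠ l ⊞ c ⊠ h(b, c, b) ⊠ l ⊠ l ⊠ l ⊞ j ⊞ j ⊞ l) ⊞ l ⊞ l
Apply R4:  consuming j, j, l
Result:  b ⊞ b ⊞ b ⊞ b ⊠ b ⊠ c ⊠ h(c ⊞ j ⊞ l ⊞ l, b ⊞ c, h(b, l, j)) ⊠ l ⊞ h(b ⊞ b ⊞ c ⊠ l ⊠ l ⊞ h(h(c, c, b), h(c, b, c), h(l, j, b)) ⊞ h(j, l, l) ⊞ l, b ⊠ b ⊠ j ⊞ b ⊠ c ⊠ j ⊞ b ⊠ c ⊠ j ⊠ j ⊠ l ⊞ j ⊠ j ⊠ l, b ⊠ c ⊠ h(j, l, b) ⊠ h(l, b, c) ⊠ j ⊠ l ⊞ c ⊞ c ⊠ h(b, c, b) ⊠ l ⊠ l ⊠ l) ⊞ l ⊞ l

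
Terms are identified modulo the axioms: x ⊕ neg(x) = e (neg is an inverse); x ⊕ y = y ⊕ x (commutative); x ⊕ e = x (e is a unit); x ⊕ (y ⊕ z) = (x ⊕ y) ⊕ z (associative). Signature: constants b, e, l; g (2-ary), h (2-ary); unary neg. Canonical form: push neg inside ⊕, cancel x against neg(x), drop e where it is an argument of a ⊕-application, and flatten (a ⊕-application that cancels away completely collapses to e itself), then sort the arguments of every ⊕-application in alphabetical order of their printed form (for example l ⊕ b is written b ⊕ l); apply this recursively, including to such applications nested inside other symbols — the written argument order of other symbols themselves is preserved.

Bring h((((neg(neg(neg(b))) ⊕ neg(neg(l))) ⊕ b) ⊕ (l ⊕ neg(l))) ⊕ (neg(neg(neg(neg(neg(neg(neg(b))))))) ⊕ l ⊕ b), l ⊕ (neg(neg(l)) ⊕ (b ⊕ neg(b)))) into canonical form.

Answer: h(l ⊕ l, l ⊕ l)

Derivation:
Focus inside:  (((neg(neg(neg(b))) ⊕ neg(neg(l))) ⊕ b) ⊕ (l ⊕ neg(l))) ⊕ (neg(neg(neg(neg(neg(neg(neg(b))))))) ⊕ l ⊕ b)
Push neg inside:  distribute neg over ⊕ and collapse double neg
Cancel:  b cancels
Collect:  l ⊕ l
Put back:  h(l ⊕ l, l ⊕ l)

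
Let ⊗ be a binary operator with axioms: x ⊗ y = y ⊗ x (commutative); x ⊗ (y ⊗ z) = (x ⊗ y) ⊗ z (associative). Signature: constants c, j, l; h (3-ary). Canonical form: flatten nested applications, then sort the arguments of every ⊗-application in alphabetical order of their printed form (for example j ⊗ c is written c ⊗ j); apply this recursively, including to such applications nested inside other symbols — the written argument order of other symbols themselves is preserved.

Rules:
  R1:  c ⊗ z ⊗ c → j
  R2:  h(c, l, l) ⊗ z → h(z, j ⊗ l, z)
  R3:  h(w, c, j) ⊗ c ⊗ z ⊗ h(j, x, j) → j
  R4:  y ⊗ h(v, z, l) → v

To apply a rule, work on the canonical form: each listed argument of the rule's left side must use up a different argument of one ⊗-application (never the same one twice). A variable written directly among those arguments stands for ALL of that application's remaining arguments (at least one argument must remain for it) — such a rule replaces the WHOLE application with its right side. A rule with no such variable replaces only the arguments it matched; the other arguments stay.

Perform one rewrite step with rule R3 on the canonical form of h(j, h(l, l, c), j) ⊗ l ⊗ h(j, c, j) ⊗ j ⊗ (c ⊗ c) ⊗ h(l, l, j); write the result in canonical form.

Canonical form:  c ⊗ c ⊗ h(j, c, j) ⊗ h(j, h(l, l, c), j) ⊗ h(l, l, j) ⊗ j ⊗ l
Match R3:  consume c, h(j, c, j), h(j, h(l, l, c), j);  w := j, x := h(l, l, c), z := c ⊗ h(l, l, j) ⊗ j ⊗ l
The variable takes the whole remainder — replace the entire application.
Result:  j

Answer: j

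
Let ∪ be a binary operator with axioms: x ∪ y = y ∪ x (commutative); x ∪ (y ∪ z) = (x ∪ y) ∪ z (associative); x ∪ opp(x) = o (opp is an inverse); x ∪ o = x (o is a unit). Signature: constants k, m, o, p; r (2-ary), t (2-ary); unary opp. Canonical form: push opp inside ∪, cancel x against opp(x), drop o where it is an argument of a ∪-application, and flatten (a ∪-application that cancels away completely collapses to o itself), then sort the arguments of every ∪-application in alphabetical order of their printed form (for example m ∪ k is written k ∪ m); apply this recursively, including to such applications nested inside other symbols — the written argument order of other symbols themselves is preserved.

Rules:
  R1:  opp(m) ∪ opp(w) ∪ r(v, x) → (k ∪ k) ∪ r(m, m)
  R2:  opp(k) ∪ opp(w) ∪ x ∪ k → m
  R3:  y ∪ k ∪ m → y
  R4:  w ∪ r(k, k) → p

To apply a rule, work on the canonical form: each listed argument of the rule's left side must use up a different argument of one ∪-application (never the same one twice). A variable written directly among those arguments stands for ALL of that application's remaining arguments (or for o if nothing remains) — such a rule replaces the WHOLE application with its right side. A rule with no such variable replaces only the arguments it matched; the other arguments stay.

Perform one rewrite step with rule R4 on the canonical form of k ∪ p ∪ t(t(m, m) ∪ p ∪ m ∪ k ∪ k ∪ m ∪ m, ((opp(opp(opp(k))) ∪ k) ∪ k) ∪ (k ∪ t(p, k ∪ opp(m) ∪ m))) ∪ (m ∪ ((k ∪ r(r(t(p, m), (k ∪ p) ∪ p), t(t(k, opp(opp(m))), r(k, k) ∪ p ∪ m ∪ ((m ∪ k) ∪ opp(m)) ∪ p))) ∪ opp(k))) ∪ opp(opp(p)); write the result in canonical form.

Canonical form:  k ∪ m ∪ p ∪ p ∪ r(r(t(p, m), k ∪ p ∪ p), t(t(k, m), k ∪ m ∪ p ∪ p ∪ r(k, k))) ∪ t(k ∪ k ∪ m ∪ m ∪ m ∪ p ∪ t(m, m), k ∪ k ∪ t(p, k))
Apply R4:  consuming r(k, k);  w := k ∪ m ∪ p ∪ p
The variable takes the whole remainder — replace the entire application.
Giving:  k ∪ m ∪ p ∪ p ∪ r(r(t(p, m), k ∪ p ∪ p), t(t(k, m), p)) ∪ t(k ∪ k ∪ m ∪ m ∪ m ∪ p ∪ t(m, m), k ∪ k ∪ t(p, k))

Answer: k ∪ m ∪ p ∪ p ∪ r(r(t(p, m), k ∪ p ∪ p), t(t(k, m), p)) ∪ t(k ∪ k ∪ m ∪ m ∪ m ∪ p ∪ t(m, m), k ∪ k ∪ t(p, k))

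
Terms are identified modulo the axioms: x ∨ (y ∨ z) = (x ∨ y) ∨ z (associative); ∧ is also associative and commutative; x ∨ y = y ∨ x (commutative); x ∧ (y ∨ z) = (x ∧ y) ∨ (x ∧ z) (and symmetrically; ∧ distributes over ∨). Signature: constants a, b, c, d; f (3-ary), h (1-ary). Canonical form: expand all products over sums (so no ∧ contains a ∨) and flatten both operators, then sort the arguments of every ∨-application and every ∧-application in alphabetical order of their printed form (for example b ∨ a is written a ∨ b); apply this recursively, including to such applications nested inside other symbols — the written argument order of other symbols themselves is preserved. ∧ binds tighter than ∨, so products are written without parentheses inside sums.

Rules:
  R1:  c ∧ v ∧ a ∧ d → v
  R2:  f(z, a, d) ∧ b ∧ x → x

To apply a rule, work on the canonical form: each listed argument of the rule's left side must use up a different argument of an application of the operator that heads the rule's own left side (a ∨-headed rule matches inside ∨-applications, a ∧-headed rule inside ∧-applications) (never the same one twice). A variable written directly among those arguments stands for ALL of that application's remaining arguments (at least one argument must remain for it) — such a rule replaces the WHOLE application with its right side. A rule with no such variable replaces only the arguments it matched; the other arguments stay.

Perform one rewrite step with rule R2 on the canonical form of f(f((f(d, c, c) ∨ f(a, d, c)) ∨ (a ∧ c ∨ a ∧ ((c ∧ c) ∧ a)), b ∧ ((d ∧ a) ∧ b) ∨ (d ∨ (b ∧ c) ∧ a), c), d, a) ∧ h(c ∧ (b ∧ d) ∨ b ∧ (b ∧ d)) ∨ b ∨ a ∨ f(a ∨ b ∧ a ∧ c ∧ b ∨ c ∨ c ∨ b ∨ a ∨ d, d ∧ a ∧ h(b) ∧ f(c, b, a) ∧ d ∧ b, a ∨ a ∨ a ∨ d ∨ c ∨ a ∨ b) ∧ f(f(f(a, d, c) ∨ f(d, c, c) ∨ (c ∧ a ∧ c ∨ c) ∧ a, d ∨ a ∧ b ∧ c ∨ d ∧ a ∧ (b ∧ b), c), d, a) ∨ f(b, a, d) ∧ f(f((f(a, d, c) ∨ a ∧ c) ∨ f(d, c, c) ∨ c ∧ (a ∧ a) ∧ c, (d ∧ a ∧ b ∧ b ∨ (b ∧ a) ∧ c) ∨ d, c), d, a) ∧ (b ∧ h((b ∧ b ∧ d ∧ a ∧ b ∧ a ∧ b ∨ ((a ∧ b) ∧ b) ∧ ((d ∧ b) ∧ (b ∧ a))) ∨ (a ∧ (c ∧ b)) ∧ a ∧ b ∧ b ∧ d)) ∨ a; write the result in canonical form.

Canonical form:  a ∨ a ∨ b ∨ b ∧ f(b, a, d) ∧ f(f(a ∧ a ∧ c ∧ c ∨ a ∧ c ∨ f(a, d, c) ∨ f(d, c, c), a ∧ b ∧ b ∧ d ∨ a ∧ b ∧ c ∨ d, c), d, a) ∧ h(a ∧ a ∧ b ∧ b ∧ b ∧ b ∧ d ∨ a ∧ a ∧ b ∧ b ∧ b ∧ b ∧ d ∨ a ∧ a ∧ b ∧ b ∧ b ∧ c ∧ d) ∨ f(a ∨ a ∨ a ∧ b ∧ b ∧ c ∨ b ∨ c ∨ c ∨ d, a ∧ b ∧ d ∧ d ∧ f(c, b, a) ∧ h(b), a ∨ a ∨ a ∨ a ∨ b ∨ c ∨ d) ∧ f(f(a ∧ a ∧ c ∧ c ∨ a ∧ c ∨ f(a, d, c) ∨ f(d, c, c), a ∧ b ∧ b ∧ d ∨ a ∧ b ∧ c ∨ d, c), d, a) ∨ f(f(a ∧ a ∧ c ∧ c ∨ a ∧ c ∨ f(a, d, c) ∨ f(d, c, c), a ∧ b ∧ b ∧ d ∨ a ∧ b ∧ c ∨ d, c), d, a) ∧ h(b ∧ b ∧ d ∨ b ∧ c ∧ d)
R2 matches:  uses b, f(b, a, d);  x := f(f(a ∧ a ∧ c ∧ c ∨ a ∧ c ∨ f(a, d, c) ∨ f(d, c, c), a ∧ b ∧ b ∧ d ∨ a ∧ b ∧ c ∨ d, c), d, a) ∧ h(a ∧ a ∧ b ∧ b ∧ b ∧ b ∧ d ∨ a ∧ a ∧ b ∧ b ∧ b ∧ b ∧ d ∨ a ∧ a ∧ b ∧ b ∧ b ∧ c ∧ d), z := b
The variable takes the whole remainder — replace the entire application.
Giving:  a ∨ a ∨ b ∨ f(a ∨ a ∨ a ∧ b ∧ b ∧ c ∨ b ∨ c ∨ c ∨ d, a ∧ b ∧ d ∧ d ∧ f(c, b, a) ∧ h(b), a ∨ a ∨ a ∨ a ∨ b ∨ c ∨ d) ∧ f(f(a ∧ a ∧ c ∧ c ∨ a ∧ c ∨ f(a, d, c) ∨ f(d, c, c), a ∧ b ∧ b ∧ d ∨ a ∧ b ∧ c ∨ d, c), d, a) ∨ f(f(a ∧ a ∧ c ∧ c ∨ a ∧ c ∨ f(a, d, c) ∨ f(d, c, c), a ∧ b ∧ b ∧ d ∨ a ∧ b ∧ c ∨ d, c), d, a) ∧ h(a ∧ a ∧ b ∧ b ∧ b ∧ b ∧ d ∨ a ∧ a ∧ b ∧ b ∧ b ∧ b ∧ d ∨ a ∧ a ∧ b ∧ b ∧ b ∧ c ∧ d) ∨ f(f(a ∧ a ∧ c ∧ c ∨ a ∧ c ∨ f(a, d, c) ∨ f(d, c, c), a ∧ b ∧ b ∧ d ∨ a ∧ b ∧ c ∨ d, c), d, a) ∧ h(b ∧ b ∧ d ∨ b ∧ c ∧ d)

Answer: a ∨ a ∨ b ∨ f(a ∨ a ∨ a ∧ b ∧ b ∧ c ∨ b ∨ c ∨ c ∨ d, a ∧ b ∧ d ∧ d ∧ f(c, b, a) ∧ h(b), a ∨ a ∨ a ∨ a ∨ b ∨ c ∨ d) ∧ f(f(a ∧ a ∧ c ∧ c ∨ a ∧ c ∨ f(a, d, c) ∨ f(d, c, c), a ∧ b ∧ b ∧ d ∨ a ∧ b ∧ c ∨ d, c), d, a) ∨ f(f(a ∧ a ∧ c ∧ c ∨ a ∧ c ∨ f(a, d, c) ∨ f(d, c, c), a ∧ b ∧ b ∧ d ∨ a ∧ b ∧ c ∨ d, c), d, a) ∧ h(a ∧ a ∧ b ∧ b ∧ b ∧ b ∧ d ∨ a ∧ a ∧ b ∧ b ∧ b ∧ b ∧ d ∨ a ∧ a ∧ b ∧ b ∧ b ∧ c ∧ d) ∨ f(f(a ∧ a ∧ c ∧ c ∨ a ∧ c ∨ f(a, d, c) ∨ f(d, c, c), a ∧ b ∧ b ∧ d ∨ a ∧ b ∧ c ∨ d, c), d, a) ∧ h(b ∧ b ∧ d ∨ b ∧ c ∧ d)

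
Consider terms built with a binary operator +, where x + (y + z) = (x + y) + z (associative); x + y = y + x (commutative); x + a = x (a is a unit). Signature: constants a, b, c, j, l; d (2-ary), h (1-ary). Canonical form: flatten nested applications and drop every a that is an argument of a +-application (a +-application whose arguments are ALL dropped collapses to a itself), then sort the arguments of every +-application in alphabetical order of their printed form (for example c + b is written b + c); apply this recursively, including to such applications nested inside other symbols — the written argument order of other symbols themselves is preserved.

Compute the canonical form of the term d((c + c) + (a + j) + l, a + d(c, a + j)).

Work inside:  (c + c) + (a + j) + l
Merge nested applications:  c + c + a + j + l
Unit:  drop a
Sort arguments:  c + c + j + l
Put back:  d(c + c + j + l, d(c, j))

Answer: d(c + c + j + l, d(c, j))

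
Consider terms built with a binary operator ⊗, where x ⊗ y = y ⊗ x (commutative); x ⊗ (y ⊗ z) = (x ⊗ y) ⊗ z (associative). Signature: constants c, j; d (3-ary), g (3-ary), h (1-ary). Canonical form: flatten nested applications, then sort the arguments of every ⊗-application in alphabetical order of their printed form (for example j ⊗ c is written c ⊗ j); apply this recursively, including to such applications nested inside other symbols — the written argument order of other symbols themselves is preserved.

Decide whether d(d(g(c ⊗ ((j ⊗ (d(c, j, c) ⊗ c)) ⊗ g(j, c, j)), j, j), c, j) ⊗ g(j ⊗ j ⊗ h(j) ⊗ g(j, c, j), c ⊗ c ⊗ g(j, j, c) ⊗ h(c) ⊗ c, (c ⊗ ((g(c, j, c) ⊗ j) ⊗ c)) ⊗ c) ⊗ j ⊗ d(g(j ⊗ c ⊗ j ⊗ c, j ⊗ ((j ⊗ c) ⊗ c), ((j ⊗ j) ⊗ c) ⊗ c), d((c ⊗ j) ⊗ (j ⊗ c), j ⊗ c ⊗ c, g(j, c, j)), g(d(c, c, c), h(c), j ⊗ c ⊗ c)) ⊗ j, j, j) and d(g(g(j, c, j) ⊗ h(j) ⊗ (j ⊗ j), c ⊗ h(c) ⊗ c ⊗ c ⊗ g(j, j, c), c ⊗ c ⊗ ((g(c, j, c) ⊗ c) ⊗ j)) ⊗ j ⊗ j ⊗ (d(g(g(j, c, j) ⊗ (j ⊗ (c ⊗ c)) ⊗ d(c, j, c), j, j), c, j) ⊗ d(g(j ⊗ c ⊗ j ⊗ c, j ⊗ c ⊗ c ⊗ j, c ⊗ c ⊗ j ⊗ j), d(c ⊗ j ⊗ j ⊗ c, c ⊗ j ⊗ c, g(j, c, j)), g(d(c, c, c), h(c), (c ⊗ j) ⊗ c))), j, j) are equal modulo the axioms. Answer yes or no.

Answer: yes — both canonical forms are d(d(g(c ⊗ c ⊗ d(c, j, c) ⊗ g(j, c, j) ⊗ j, j, j), c, j) ⊗ d(g(c ⊗ c ⊗ j ⊗ j, c ⊗ c ⊗ j ⊗ j, c ⊗ c ⊗ j ⊗ j), d(c ⊗ c ⊗ j ⊗ j, c ⊗ c ⊗ j, g(j, c, j)), g(d(c, c, c), h(c), c ⊗ c ⊗ j)) ⊗ g(g(j, c, j) ⊗ h(j) ⊗ j ⊗ j, c ⊗ c ⊗ c ⊗ g(j, j, c) ⊗ h(c), c ⊗ c ⊗ c ⊗ g(c, j, c) ⊗ j) ⊗ j ⊗ j, j, j)

Derivation:
Left:  d(d(g(c ⊗ ((j ⊗ (d(c, j, c) ⊗ c)) ⊗ g(j, c, j)), j, j), c, j) ⊗ g(j ⊗ j ⊗ h(j) ⊗ g(j, c, j), c ⊗ c ⊗ g(j, j, c) ⊗ h(c) ⊗ c, (c ⊗ ((g(c, j, c) ⊗ j) ⊗ c)) ⊗ c) ⊗ j ⊗ d(g(j ⊗ c ⊗ j ⊗ c, j ⊗ ((j ⊗ c) ⊗ c), ((j ⊗ j) ⊗ c) ⊗ c), d((c ⊗ j) ⊗ (j ⊗ c), j ⊗ c ⊗ c, g(j, c, j)), g(d(c, c, c), h(c), j ⊗ c ⊗ c)) ⊗ j, j, j)
  Focus inside:  d(g(c ⊗ ((j ⊗ (d(c, j, c) ⊗ c)) ⊗ g(j, c, j)), j, j), c, j) ⊗ g(j ⊗ j ⊗ h(j) ⊗ g(j, c, j), c ⊗ c ⊗ g(j, j, c) ⊗ h(c) ⊗ c, (c ⊗ ((g(c, j, c) ⊗ j) ⊗ c)) ⊗ c) ⊗ j ⊗ d(g(j ⊗ c ⊗ j ⊗ c, j ⊗ ((j ⊗ c) ⊗ c), ((j ⊗ j) ⊗ c) ⊗ c), d((c ⊗ j) ⊗ (j ⊗ c), j ⊗ c ⊗ c, g(j, c, j)), g(d(c, c, c), h(c), j ⊗ c ⊗ c)) ⊗ j
  Inside:  d(g(c ⊗ ((j ⊗ (d(c, j, c) ⊗ c)) ⊗ g(j, c, j)), j, j), c, j)  →  d(g(c ⊗ c ⊗ d(c, j, c) ⊗ g(j, c, j) ⊗ j, j, j), c, j)
  Canonicalize subterm:  g(j ⊗ j ⊗ h(j) ⊗ g(j, c, j), c ⊗ c ⊗ g(j, j, c) ⊗ h(c) ⊗ c, (c ⊗ ((g(c, j, c) ⊗ j) ⊗ c)) ⊗ c)  →  g(g(j, c, j) ⊗ h(j) ⊗ j ⊗ j, c ⊗ c ⊗ c ⊗ g(j, j, c) ⊗ h(c), c ⊗ c ⊗ c ⊗ g(c, j, c) ⊗ j)
  Inside:  d(g(j ⊗ c ⊗ j ⊗ c, j ⊗ ((j ⊗ c) ⊗ c), ((j ⊗ j) ⊗ c) ⊗ c), d((c ⊗ j) ⊗ (j ⊗ c), j ⊗ c ⊗ c, g(j, c, j)), g(d(c, c, c), h(c), j ⊗ c ⊗ c))  →  d(g(c ⊗ c ⊗ j ⊗ j, c ⊗ c ⊗ j ⊗ j, c ⊗ c ⊗ j ⊗ j), d(c ⊗ c ⊗ j ⊗ j, c ⊗ c ⊗ j, g(j, c, j)), g(d(c, c, c), h(c), c ⊗ c ⊗ j))
  Sort:  d(g(c ⊗ c ⊗ d(c, j, c) ⊗ g(j, c, j) ⊗ j, j, j), c, j) ⊗ d(g(c ⊗ c ⊗ j ⊗ j, c ⊗ c ⊗ j ⊗ j, c ⊗ c ⊗ j ⊗ j), d(c ⊗ c ⊗ j ⊗ j, c ⊗ c ⊗ j, g(j, c, j)), g(d(c, c, c), h(c), c ⊗ c ⊗ j)) ⊗ g(g(j, c, j) ⊗ h(j) ⊗ j ⊗ j, c ⊗ c ⊗ c ⊗ g(j, j, c) ⊗ h(c), c ⊗ c ⊗ c ⊗ g(c, j, c) ⊗ j) ⊗ j ⊗ j
  Reassemble:  d(d(g(c ⊗ c ⊗ d(c, j, c) ⊗ g(j, c, j) ⊗ j, j, j), c, j) ⊗ d(g(c ⊗ c ⊗ j ⊗ j, c ⊗ c ⊗ j ⊗ j, c ⊗ c ⊗ j ⊗ j), d(c ⊗ c ⊗ j ⊗ j, c ⊗ c ⊗ j, g(j, c, j)), g(d(c, c, c), h(c), c ⊗ c ⊗ j)) ⊗ g(g(j, c, j) ⊗ h(j) ⊗ j ⊗ j, c ⊗ c ⊗ c ⊗ g(j, j, c) ⊗ h(c), c ⊗ c ⊗ c ⊗ g(c, j, c) ⊗ j) ⊗ j ⊗ j, j, j)
Right:  d(g(g(j, c, j) ⊗ h(j) ⊗ (j ⊗ j), c ⊗ h(c) ⊗ c ⊗ c ⊗ g(j, j, c), c ⊗ c ⊗ ((g(c, j, c) ⊗ c) ⊗ j)) ⊗ j ⊗ j ⊗ (d(g(g(j, c, j) ⊗ (j ⊗ (c ⊗ c)) ⊗ d(c, j, c), j, j), c, j) ⊗ d(g(j ⊗ c ⊗ j ⊗ c, j ⊗ c ⊗ c ⊗ j, c ⊗ c ⊗ j ⊗ j), d(c ⊗ j ⊗ j ⊗ c, c ⊗ j ⊗ c, g(j, c, j)), g(d(c, c, c), h(c), (c ⊗ j) ⊗ c))), j, j)
  Work inside:  g(g(j, c, j) ⊗ h(j) ⊗ (j ⊗ j), c ⊗ h(c) ⊗ c ⊗ c ⊗ g(j, j, c), c ⊗ c ⊗ ((g(c, j, c) ⊗ c) ⊗ j)) ⊗ j ⊗ j ⊗ (d(g(g(j, c, j) ⊗ (j ⊗ (c ⊗ c)) ⊗ d(c, j, c), j, j), c, j) ⊗ d(g(j ⊗ c ⊗ j ⊗ c, j ⊗ c ⊗ c ⊗ j, c ⊗ c ⊗ j ⊗ j), d(c ⊗ j ⊗ j ⊗ c, c ⊗ j ⊗ c, g(j, c, j)), g(d(c, c, c), h(c), (c ⊗ j) ⊗ c)))
  Flatten:  g(g(j, c, j) ⊗ h(j) ⊗ (j ⊗ j), c ⊗ h(c) ⊗ c ⊗ c ⊗ g(j, j, c), c ⊗ c ⊗ ((g(c, j, c) ⊗ c) ⊗ j)) ⊗ j ⊗ j ⊗ d(g(g(j, c, j) ⊗ (j ⊗ (c ⊗ c)) ⊗ d(c, j, c), j, j), c, j) ⊗ d(g(j ⊗ c ⊗ j ⊗ c, j ⊗ c ⊗ c ⊗ j, c ⊗ c ⊗ j ⊗ j), d(c ⊗ j ⊗ j ⊗ c, c ⊗ j ⊗ c, g(j, c, j)), g(d(c, c, c), h(c), (c ⊗ j) ⊗ c))
  Inside:  g(g(j, c, j) ⊗ h(j) ⊗ (j ⊗ j), c ⊗ h(c) ⊗ c ⊗ c ⊗ g(j, j, c), c ⊗ c ⊗ ((g(c, j, c) ⊗ c) ⊗ j))  →  g(g(j, c, j) ⊗ h(j) ⊗ j ⊗ j, c ⊗ c ⊗ c ⊗ g(j, j, c) ⊗ h(c), c ⊗ c ⊗ c ⊗ g(c, j, c) ⊗ j)
  Inside:  d(g(g(j, c, j) ⊗ (j ⊗ (c ⊗ c)) ⊗ d(c, j, c), j, j), c, j)  →  d(g(c ⊗ c ⊗ d(c, j, c) ⊗ g(j, c, j) ⊗ j, j, j), c, j)
  Inside:  d(g(j ⊗ c ⊗ j ⊗ c, j ⊗ c ⊗ c ⊗ j, c ⊗ c ⊗ j ⊗ j), d(c ⊗ j ⊗ j ⊗ c, c ⊗ j ⊗ c, g(j, c, j)), g(d(c, c, c), h(c), (c ⊗ j) ⊗ c))  →  d(g(c ⊗ c ⊗ j ⊗ j, c ⊗ c ⊗ j ⊗ j, c ⊗ c ⊗ j ⊗ j), d(c ⊗ c ⊗ j ⊗ j, c ⊗ c ⊗ j, g(j, c, j)), g(d(c, c, c), h(c), c ⊗ c ⊗ j))
  Sort:  d(g(c ⊗ c ⊗ d(c, j, c) ⊗ g(j, c, j) ⊗ j, j, j), c, j) ⊗ d(g(c ⊗ c ⊗ j ⊗ j, c ⊗ c ⊗ j ⊗ j, c ⊗ c ⊗ j ⊗ j), d(c ⊗ c ⊗ j ⊗ j, c ⊗ c ⊗ j, g(j, c, j)), g(d(c, c, c), h(c), c ⊗ c ⊗ j)) ⊗ g(g(j, c, j) ⊗ h(j) ⊗ j ⊗ j, c ⊗ c ⊗ c ⊗ g(j, j, c) ⊗ h(c), c ⊗ c ⊗ c ⊗ g(c, j, c) ⊗ j) ⊗ j ⊗ j
  Rebuild:  d(d(g(c ⊗ c ⊗ d(c, j, c) ⊗ g(j, c, j) ⊗ j, j, j), c, j) ⊗ d(g(c ⊗ c ⊗ j ⊗ j, c ⊗ c ⊗ j ⊗ j, c ⊗ c ⊗ j ⊗ j), d(c ⊗ c ⊗ j ⊗ j, c ⊗ c ⊗ j, g(j, c, j)), g(d(c, c, c), h(c), c ⊗ c ⊗ j)) ⊗ g(g(j, c, j) ⊗ h(j) ⊗ j ⊗ j, c ⊗ c ⊗ c ⊗ g(j, j, c) ⊗ h(c), c ⊗ c ⊗ c ⊗ g(c, j, c) ⊗ j) ⊗ j ⊗ j, j, j)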